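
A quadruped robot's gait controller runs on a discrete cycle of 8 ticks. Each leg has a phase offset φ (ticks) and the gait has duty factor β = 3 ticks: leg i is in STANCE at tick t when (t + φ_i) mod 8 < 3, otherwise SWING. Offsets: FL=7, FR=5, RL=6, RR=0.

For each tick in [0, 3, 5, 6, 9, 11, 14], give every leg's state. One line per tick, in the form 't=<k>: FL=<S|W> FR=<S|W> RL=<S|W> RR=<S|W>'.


t=0: FL=W FR=W RL=W RR=S
t=3: FL=S FR=S RL=S RR=W
t=5: FL=W FR=S RL=W RR=W
t=6: FL=W FR=W RL=W RR=W
t=9: FL=S FR=W RL=W RR=S
t=11: FL=S FR=S RL=S RR=W
t=14: FL=W FR=W RL=W RR=W

t=0: phase=(7,5,6,0) vs β=3 → FL=W FR=W RL=W RR=S
t=3: phase=(2,0,1,3) vs β=3 → FL=S FR=S RL=S RR=W
t=5: phase=(4,2,3,5) vs β=3 → FL=W FR=S RL=W RR=W
t=6: phase=(5,3,4,6) vs β=3 → FL=W FR=W RL=W RR=W
t=9: phase=(0,6,7,1) vs β=3 → FL=S FR=W RL=W RR=S
t=11: phase=(2,0,1,3) vs β=3 → FL=S FR=S RL=S RR=W
t=14: phase=(5,3,4,6) vs β=3 → FL=W FR=W RL=W RR=W


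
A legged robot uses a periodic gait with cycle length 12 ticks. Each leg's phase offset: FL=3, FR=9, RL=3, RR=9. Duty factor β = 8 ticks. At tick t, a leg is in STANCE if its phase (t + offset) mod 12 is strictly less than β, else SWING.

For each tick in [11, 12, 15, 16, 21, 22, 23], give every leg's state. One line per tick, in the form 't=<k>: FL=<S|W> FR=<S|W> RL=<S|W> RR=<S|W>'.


t=11: phase=(2,8,2,8) vs β=8 → FL=S FR=W RL=S RR=W
t=12: phase=(3,9,3,9) vs β=8 → FL=S FR=W RL=S RR=W
t=15: phase=(6,0,6,0) vs β=8 → FL=S FR=S RL=S RR=S
t=16: phase=(7,1,7,1) vs β=8 → FL=S FR=S RL=S RR=S
t=21: phase=(0,6,0,6) vs β=8 → FL=S FR=S RL=S RR=S
t=22: phase=(1,7,1,7) vs β=8 → FL=S FR=S RL=S RR=S
t=23: phase=(2,8,2,8) vs β=8 → FL=S FR=W RL=S RR=W

t=11: FL=S FR=W RL=S RR=W
t=12: FL=S FR=W RL=S RR=W
t=15: FL=S FR=S RL=S RR=S
t=16: FL=S FR=S RL=S RR=S
t=21: FL=S FR=S RL=S RR=S
t=22: FL=S FR=S RL=S RR=S
t=23: FL=S FR=W RL=S RR=W


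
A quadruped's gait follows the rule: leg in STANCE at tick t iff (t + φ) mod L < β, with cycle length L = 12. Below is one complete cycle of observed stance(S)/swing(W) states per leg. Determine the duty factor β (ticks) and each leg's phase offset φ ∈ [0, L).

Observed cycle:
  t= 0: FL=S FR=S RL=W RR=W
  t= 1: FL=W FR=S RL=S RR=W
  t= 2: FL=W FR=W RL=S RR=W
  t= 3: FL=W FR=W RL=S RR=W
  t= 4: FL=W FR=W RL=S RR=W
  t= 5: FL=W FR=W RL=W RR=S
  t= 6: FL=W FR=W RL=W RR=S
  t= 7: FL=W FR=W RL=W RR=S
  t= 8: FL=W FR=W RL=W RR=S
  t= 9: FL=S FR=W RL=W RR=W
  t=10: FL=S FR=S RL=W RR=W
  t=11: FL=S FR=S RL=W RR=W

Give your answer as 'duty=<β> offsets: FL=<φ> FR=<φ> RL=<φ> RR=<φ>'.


duty β = stance ticks per leg = 4
FL: stance ticks = 4; W→S at t=9 → φ=3
FR: stance ticks = 4; W→S at t=10 → φ=2
RL: stance ticks = 4; W→S at t=1 → φ=11
RR: stance ticks = 4; W→S at t=5 → φ=7

duty=4 offsets: FL=3 FR=2 RL=11 RR=7


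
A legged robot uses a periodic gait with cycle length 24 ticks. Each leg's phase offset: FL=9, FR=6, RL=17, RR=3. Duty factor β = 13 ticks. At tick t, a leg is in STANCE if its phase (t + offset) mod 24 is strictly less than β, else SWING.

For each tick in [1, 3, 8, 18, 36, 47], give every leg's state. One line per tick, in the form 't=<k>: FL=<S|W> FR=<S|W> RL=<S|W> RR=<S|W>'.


t=1: phase=(10,7,18,4) vs β=13 → FL=S FR=S RL=W RR=S
t=3: phase=(12,9,20,6) vs β=13 → FL=S FR=S RL=W RR=S
t=8: phase=(17,14,1,11) vs β=13 → FL=W FR=W RL=S RR=S
t=18: phase=(3,0,11,21) vs β=13 → FL=S FR=S RL=S RR=W
t=36: phase=(21,18,5,15) vs β=13 → FL=W FR=W RL=S RR=W
t=47: phase=(8,5,16,2) vs β=13 → FL=S FR=S RL=W RR=S

t=1: FL=S FR=S RL=W RR=S
t=3: FL=S FR=S RL=W RR=S
t=8: FL=W FR=W RL=S RR=S
t=18: FL=S FR=S RL=S RR=W
t=36: FL=W FR=W RL=S RR=W
t=47: FL=S FR=S RL=W RR=S


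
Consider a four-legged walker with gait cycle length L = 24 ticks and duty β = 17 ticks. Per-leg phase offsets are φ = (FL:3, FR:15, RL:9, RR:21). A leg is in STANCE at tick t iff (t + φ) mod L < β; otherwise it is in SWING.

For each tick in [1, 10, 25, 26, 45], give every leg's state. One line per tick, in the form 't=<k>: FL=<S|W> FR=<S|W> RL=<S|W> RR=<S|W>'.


t=1: phase=(4,16,10,22) vs β=17 → FL=S FR=S RL=S RR=W
t=10: phase=(13,1,19,7) vs β=17 → FL=S FR=S RL=W RR=S
t=25: phase=(4,16,10,22) vs β=17 → FL=S FR=S RL=S RR=W
t=26: phase=(5,17,11,23) vs β=17 → FL=S FR=W RL=S RR=W
t=45: phase=(0,12,6,18) vs β=17 → FL=S FR=S RL=S RR=W

t=1: FL=S FR=S RL=S RR=W
t=10: FL=S FR=S RL=W RR=S
t=25: FL=S FR=S RL=S RR=W
t=26: FL=S FR=W RL=S RR=W
t=45: FL=S FR=S RL=S RR=W


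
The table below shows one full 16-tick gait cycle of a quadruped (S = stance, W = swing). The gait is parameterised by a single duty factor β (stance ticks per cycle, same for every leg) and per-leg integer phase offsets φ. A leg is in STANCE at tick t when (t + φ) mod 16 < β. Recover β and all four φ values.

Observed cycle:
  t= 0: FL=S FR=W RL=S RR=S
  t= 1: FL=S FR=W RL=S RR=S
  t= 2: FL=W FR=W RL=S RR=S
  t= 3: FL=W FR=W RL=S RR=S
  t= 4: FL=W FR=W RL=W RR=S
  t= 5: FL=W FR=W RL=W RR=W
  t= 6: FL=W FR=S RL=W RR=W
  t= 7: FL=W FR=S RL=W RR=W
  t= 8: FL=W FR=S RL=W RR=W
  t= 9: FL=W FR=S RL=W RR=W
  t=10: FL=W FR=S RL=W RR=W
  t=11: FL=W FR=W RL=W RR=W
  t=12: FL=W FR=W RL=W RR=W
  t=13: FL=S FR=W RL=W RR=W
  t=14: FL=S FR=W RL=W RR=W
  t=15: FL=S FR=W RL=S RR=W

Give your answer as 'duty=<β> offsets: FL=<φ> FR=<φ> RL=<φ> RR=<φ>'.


duty β = stance ticks per leg = 5
FL: stance ticks = 5; W→S at t=13 → φ=3
FR: stance ticks = 5; W→S at t=6 → φ=10
RL: stance ticks = 5; W→S at t=15 → φ=1
RR: stance ticks = 5; W→S at t=0 → φ=0

duty=5 offsets: FL=3 FR=10 RL=1 RR=0


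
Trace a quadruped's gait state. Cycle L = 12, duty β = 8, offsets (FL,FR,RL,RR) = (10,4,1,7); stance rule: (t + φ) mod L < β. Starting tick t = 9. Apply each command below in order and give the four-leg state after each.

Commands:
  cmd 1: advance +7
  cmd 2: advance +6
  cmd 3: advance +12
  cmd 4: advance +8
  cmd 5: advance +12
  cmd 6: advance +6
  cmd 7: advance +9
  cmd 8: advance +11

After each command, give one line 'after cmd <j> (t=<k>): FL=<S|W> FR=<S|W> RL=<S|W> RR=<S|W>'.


start t=9: FL=S FR=S RL=W RR=S
cmd 1: advance +7 → t=16, phase=(2,8,5,11) → FL=S FR=W RL=S RR=W
cmd 2: advance +6 → t=22, phase=(8,2,11,5) → FL=W FR=S RL=W RR=S
cmd 3: advance +12 → t=34, phase=(8,2,11,5) → FL=W FR=S RL=W RR=S
cmd 4: advance +8 → t=42, phase=(4,10,7,1) → FL=S FR=W RL=S RR=S
cmd 5: advance +12 → t=54, phase=(4,10,7,1) → FL=S FR=W RL=S RR=S
cmd 6: advance +6 → t=60, phase=(10,4,1,7) → FL=W FR=S RL=S RR=S
cmd 7: advance +9 → t=69, phase=(7,1,10,4) → FL=S FR=S RL=W RR=S
cmd 8: advance +11 → t=80, phase=(6,0,9,3) → FL=S FR=S RL=W RR=S

after cmd 1 (t=16): FL=S FR=W RL=S RR=W
after cmd 2 (t=22): FL=W FR=S RL=W RR=S
after cmd 3 (t=34): FL=W FR=S RL=W RR=S
after cmd 4 (t=42): FL=S FR=W RL=S RR=S
after cmd 5 (t=54): FL=S FR=W RL=S RR=S
after cmd 6 (t=60): FL=W FR=S RL=S RR=S
after cmd 7 (t=69): FL=S FR=S RL=W RR=S
after cmd 8 (t=80): FL=S FR=S RL=W RR=S


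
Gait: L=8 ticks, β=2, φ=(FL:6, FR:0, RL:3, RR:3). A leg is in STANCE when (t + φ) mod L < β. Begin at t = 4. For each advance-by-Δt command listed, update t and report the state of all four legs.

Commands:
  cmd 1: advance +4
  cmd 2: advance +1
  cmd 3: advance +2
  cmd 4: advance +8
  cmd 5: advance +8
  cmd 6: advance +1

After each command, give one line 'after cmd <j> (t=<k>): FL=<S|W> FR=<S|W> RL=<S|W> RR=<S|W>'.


start t=4: FL=W FR=W RL=W RR=W
cmd 1: advance +4 → t=8, phase=(6,0,3,3) → FL=W FR=S RL=W RR=W
cmd 2: advance +1 → t=9, phase=(7,1,4,4) → FL=W FR=S RL=W RR=W
cmd 3: advance +2 → t=11, phase=(1,3,6,6) → FL=S FR=W RL=W RR=W
cmd 4: advance +8 → t=19, phase=(1,3,6,6) → FL=S FR=W RL=W RR=W
cmd 5: advance +8 → t=27, phase=(1,3,6,6) → FL=S FR=W RL=W RR=W
cmd 6: advance +1 → t=28, phase=(2,4,7,7) → FL=W FR=W RL=W RR=W

after cmd 1 (t=8): FL=W FR=S RL=W RR=W
after cmd 2 (t=9): FL=W FR=S RL=W RR=W
after cmd 3 (t=11): FL=S FR=W RL=W RR=W
after cmd 4 (t=19): FL=S FR=W RL=W RR=W
after cmd 5 (t=27): FL=S FR=W RL=W RR=W
after cmd 6 (t=28): FL=W FR=W RL=W RR=W


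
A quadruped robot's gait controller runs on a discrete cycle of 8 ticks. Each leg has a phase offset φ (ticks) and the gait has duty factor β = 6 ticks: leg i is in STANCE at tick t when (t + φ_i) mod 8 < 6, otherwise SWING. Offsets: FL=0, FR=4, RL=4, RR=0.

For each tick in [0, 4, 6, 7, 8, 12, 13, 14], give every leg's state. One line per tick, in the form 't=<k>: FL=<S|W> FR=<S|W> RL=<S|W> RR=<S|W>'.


t=0: phase=(0,4,4,0) vs β=6 → FL=S FR=S RL=S RR=S
t=4: phase=(4,0,0,4) vs β=6 → FL=S FR=S RL=S RR=S
t=6: phase=(6,2,2,6) vs β=6 → FL=W FR=S RL=S RR=W
t=7: phase=(7,3,3,7) vs β=6 → FL=W FR=S RL=S RR=W
t=8: phase=(0,4,4,0) vs β=6 → FL=S FR=S RL=S RR=S
t=12: phase=(4,0,0,4) vs β=6 → FL=S FR=S RL=S RR=S
t=13: phase=(5,1,1,5) vs β=6 → FL=S FR=S RL=S RR=S
t=14: phase=(6,2,2,6) vs β=6 → FL=W FR=S RL=S RR=W

t=0: FL=S FR=S RL=S RR=S
t=4: FL=S FR=S RL=S RR=S
t=6: FL=W FR=S RL=S RR=W
t=7: FL=W FR=S RL=S RR=W
t=8: FL=S FR=S RL=S RR=S
t=12: FL=S FR=S RL=S RR=S
t=13: FL=S FR=S RL=S RR=S
t=14: FL=W FR=S RL=S RR=W


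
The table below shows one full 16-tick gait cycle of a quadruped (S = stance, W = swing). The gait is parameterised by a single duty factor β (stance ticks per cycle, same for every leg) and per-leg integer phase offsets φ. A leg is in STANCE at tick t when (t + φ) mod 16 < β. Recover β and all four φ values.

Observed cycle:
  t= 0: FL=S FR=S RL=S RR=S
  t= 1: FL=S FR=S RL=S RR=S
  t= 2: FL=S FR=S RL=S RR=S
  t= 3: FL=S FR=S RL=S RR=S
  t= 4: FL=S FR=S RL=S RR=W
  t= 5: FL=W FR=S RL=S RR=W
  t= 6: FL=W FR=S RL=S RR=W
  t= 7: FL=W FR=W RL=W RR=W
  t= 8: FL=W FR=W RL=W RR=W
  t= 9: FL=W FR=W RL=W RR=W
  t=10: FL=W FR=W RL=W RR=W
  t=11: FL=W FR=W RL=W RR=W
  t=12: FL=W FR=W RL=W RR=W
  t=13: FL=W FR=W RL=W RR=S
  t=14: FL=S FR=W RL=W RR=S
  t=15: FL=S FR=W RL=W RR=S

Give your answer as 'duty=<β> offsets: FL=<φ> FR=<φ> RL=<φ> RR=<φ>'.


duty=7 offsets: FL=2 FR=0 RL=0 RR=3

duty β = stance ticks per leg = 7
FL: stance ticks = 7; W→S at t=14 → φ=2
FR: stance ticks = 7; W→S at t=0 → φ=0
RL: stance ticks = 7; W→S at t=0 → φ=0
RR: stance ticks = 7; W→S at t=13 → φ=3


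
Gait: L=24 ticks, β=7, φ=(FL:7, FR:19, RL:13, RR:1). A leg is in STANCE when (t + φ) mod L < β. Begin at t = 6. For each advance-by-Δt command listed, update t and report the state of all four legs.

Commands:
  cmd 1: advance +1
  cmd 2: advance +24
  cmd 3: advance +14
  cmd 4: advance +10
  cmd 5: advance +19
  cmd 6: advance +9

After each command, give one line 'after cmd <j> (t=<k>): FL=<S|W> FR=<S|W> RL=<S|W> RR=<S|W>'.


after cmd 1 (t=7): FL=W FR=S RL=W RR=W
after cmd 2 (t=31): FL=W FR=S RL=W RR=W
after cmd 3 (t=45): FL=S FR=W RL=W RR=W
after cmd 4 (t=55): FL=W FR=S RL=W RR=W
after cmd 5 (t=74): FL=W FR=W RL=W RR=S
after cmd 6 (t=83): FL=W FR=S RL=S RR=W

start t=6: FL=W FR=S RL=W RR=W
cmd 1: advance +1 → t=7, phase=(14,2,20,8) → FL=W FR=S RL=W RR=W
cmd 2: advance +24 → t=31, phase=(14,2,20,8) → FL=W FR=S RL=W RR=W
cmd 3: advance +14 → t=45, phase=(4,16,10,22) → FL=S FR=W RL=W RR=W
cmd 4: advance +10 → t=55, phase=(14,2,20,8) → FL=W FR=S RL=W RR=W
cmd 5: advance +19 → t=74, phase=(9,21,15,3) → FL=W FR=W RL=W RR=S
cmd 6: advance +9 → t=83, phase=(18,6,0,12) → FL=W FR=S RL=S RR=W


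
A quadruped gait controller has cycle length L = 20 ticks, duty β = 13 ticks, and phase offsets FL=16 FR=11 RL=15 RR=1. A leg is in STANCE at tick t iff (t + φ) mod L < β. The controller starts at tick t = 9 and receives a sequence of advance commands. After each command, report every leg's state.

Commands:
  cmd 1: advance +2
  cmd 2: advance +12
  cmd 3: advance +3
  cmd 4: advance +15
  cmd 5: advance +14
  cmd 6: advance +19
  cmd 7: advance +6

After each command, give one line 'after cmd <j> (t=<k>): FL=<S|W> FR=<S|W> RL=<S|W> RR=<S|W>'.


start t=9: FL=S FR=S RL=S RR=S
cmd 1: advance +2 → t=11, phase=(7,2,6,12) → FL=S FR=S RL=S RR=S
cmd 2: advance +12 → t=23, phase=(19,14,18,4) → FL=W FR=W RL=W RR=S
cmd 3: advance +3 → t=26, phase=(2,17,1,7) → FL=S FR=W RL=S RR=S
cmd 4: advance +15 → t=41, phase=(17,12,16,2) → FL=W FR=S RL=W RR=S
cmd 5: advance +14 → t=55, phase=(11,6,10,16) → FL=S FR=S RL=S RR=W
cmd 6: advance +19 → t=74, phase=(10,5,9,15) → FL=S FR=S RL=S RR=W
cmd 7: advance +6 → t=80, phase=(16,11,15,1) → FL=W FR=S RL=W RR=S

after cmd 1 (t=11): FL=S FR=S RL=S RR=S
after cmd 2 (t=23): FL=W FR=W RL=W RR=S
after cmd 3 (t=26): FL=S FR=W RL=S RR=S
after cmd 4 (t=41): FL=W FR=S RL=W RR=S
after cmd 5 (t=55): FL=S FR=S RL=S RR=W
after cmd 6 (t=74): FL=S FR=S RL=S RR=W
after cmd 7 (t=80): FL=W FR=S RL=W RR=S


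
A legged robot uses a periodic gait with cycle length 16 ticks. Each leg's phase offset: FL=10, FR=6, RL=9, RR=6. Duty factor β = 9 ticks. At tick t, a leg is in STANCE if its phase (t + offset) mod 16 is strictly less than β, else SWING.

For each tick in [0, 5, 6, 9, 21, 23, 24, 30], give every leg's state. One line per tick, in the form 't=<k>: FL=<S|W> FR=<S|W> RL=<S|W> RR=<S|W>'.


t=0: FL=W FR=S RL=W RR=S
t=5: FL=W FR=W RL=W RR=W
t=6: FL=S FR=W RL=W RR=W
t=9: FL=S FR=W RL=S RR=W
t=21: FL=W FR=W RL=W RR=W
t=23: FL=S FR=W RL=S RR=W
t=24: FL=S FR=W RL=S RR=W
t=30: FL=S FR=S RL=S RR=S

t=0: phase=(10,6,9,6) vs β=9 → FL=W FR=S RL=W RR=S
t=5: phase=(15,11,14,11) vs β=9 → FL=W FR=W RL=W RR=W
t=6: phase=(0,12,15,12) vs β=9 → FL=S FR=W RL=W RR=W
t=9: phase=(3,15,2,15) vs β=9 → FL=S FR=W RL=S RR=W
t=21: phase=(15,11,14,11) vs β=9 → FL=W FR=W RL=W RR=W
t=23: phase=(1,13,0,13) vs β=9 → FL=S FR=W RL=S RR=W
t=24: phase=(2,14,1,14) vs β=9 → FL=S FR=W RL=S RR=W
t=30: phase=(8,4,7,4) vs β=9 → FL=S FR=S RL=S RR=S


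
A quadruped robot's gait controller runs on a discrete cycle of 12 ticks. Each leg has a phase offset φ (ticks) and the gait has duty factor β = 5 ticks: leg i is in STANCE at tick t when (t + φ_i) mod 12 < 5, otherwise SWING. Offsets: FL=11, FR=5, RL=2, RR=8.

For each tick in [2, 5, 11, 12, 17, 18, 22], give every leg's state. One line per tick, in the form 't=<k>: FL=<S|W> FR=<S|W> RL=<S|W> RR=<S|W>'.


t=2: FL=S FR=W RL=S RR=W
t=5: FL=S FR=W RL=W RR=S
t=11: FL=W FR=S RL=S RR=W
t=12: FL=W FR=W RL=S RR=W
t=17: FL=S FR=W RL=W RR=S
t=18: FL=W FR=W RL=W RR=S
t=22: FL=W FR=S RL=S RR=W

t=2: phase=(1,7,4,10) vs β=5 → FL=S FR=W RL=S RR=W
t=5: phase=(4,10,7,1) vs β=5 → FL=S FR=W RL=W RR=S
t=11: phase=(10,4,1,7) vs β=5 → FL=W FR=S RL=S RR=W
t=12: phase=(11,5,2,8) vs β=5 → FL=W FR=W RL=S RR=W
t=17: phase=(4,10,7,1) vs β=5 → FL=S FR=W RL=W RR=S
t=18: phase=(5,11,8,2) vs β=5 → FL=W FR=W RL=W RR=S
t=22: phase=(9,3,0,6) vs β=5 → FL=W FR=S RL=S RR=W


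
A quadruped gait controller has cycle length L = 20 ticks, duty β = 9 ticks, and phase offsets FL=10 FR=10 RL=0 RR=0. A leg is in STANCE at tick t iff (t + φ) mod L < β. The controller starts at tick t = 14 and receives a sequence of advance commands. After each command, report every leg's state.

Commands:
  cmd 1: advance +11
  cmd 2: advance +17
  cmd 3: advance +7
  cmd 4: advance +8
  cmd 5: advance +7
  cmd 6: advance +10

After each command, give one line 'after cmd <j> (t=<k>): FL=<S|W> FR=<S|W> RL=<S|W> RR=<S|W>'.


start t=14: FL=S FR=S RL=W RR=W
cmd 1: advance +11 → t=25, phase=(15,15,5,5) → FL=W FR=W RL=S RR=S
cmd 2: advance +17 → t=42, phase=(12,12,2,2) → FL=W FR=W RL=S RR=S
cmd 3: advance +7 → t=49, phase=(19,19,9,9) → FL=W FR=W RL=W RR=W
cmd 4: advance +8 → t=57, phase=(7,7,17,17) → FL=S FR=S RL=W RR=W
cmd 5: advance +7 → t=64, phase=(14,14,4,4) → FL=W FR=W RL=S RR=S
cmd 6: advance +10 → t=74, phase=(4,4,14,14) → FL=S FR=S RL=W RR=W

after cmd 1 (t=25): FL=W FR=W RL=S RR=S
after cmd 2 (t=42): FL=W FR=W RL=S RR=S
after cmd 3 (t=49): FL=W FR=W RL=W RR=W
after cmd 4 (t=57): FL=S FR=S RL=W RR=W
after cmd 5 (t=64): FL=W FR=W RL=S RR=S
after cmd 6 (t=74): FL=S FR=S RL=W RR=W


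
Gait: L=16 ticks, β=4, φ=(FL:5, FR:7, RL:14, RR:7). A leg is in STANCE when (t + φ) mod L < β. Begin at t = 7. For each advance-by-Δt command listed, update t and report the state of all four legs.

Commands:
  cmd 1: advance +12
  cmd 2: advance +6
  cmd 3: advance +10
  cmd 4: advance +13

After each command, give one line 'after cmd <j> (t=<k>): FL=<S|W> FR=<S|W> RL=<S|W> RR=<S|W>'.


start t=7: FL=W FR=W RL=W RR=W
cmd 1: advance +12 → t=19, phase=(8,10,1,10) → FL=W FR=W RL=S RR=W
cmd 2: advance +6 → t=25, phase=(14,0,7,0) → FL=W FR=S RL=W RR=S
cmd 3: advance +10 → t=35, phase=(8,10,1,10) → FL=W FR=W RL=S RR=W
cmd 4: advance +13 → t=48, phase=(5,7,14,7) → FL=W FR=W RL=W RR=W

after cmd 1 (t=19): FL=W FR=W RL=S RR=W
after cmd 2 (t=25): FL=W FR=S RL=W RR=S
after cmd 3 (t=35): FL=W FR=W RL=S RR=W
after cmd 4 (t=48): FL=W FR=W RL=W RR=W


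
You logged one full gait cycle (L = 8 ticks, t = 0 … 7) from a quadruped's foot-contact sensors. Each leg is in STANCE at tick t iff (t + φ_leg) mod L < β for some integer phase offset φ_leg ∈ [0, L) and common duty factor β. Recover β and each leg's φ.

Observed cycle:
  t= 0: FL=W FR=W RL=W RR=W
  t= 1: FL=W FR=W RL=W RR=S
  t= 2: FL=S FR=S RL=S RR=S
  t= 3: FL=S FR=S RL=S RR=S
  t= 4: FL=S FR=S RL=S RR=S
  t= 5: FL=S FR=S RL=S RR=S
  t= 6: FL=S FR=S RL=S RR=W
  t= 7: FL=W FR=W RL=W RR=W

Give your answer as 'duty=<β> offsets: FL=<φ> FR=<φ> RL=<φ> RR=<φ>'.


duty β = stance ticks per leg = 5
FL: stance ticks = 5; W→S at t=2 → φ=6
FR: stance ticks = 5; W→S at t=2 → φ=6
RL: stance ticks = 5; W→S at t=2 → φ=6
RR: stance ticks = 5; W→S at t=1 → φ=7

duty=5 offsets: FL=6 FR=6 RL=6 RR=7


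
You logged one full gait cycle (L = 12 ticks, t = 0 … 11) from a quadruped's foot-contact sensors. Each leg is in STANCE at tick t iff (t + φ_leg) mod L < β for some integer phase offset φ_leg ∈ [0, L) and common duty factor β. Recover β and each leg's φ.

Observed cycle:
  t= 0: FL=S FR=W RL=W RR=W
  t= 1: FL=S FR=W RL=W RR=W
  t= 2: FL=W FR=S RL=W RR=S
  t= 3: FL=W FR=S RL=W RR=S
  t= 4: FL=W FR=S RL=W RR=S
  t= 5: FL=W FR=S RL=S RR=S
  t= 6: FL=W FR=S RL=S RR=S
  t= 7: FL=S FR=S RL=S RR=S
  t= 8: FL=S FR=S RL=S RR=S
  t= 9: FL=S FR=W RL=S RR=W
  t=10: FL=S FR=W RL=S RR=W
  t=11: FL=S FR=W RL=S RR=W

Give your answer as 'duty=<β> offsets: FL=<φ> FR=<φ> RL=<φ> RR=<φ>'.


duty=7 offsets: FL=5 FR=10 RL=7 RR=10

duty β = stance ticks per leg = 7
FL: stance ticks = 7; W→S at t=7 → φ=5
FR: stance ticks = 7; W→S at t=2 → φ=10
RL: stance ticks = 7; W→S at t=5 → φ=7
RR: stance ticks = 7; W→S at t=2 → φ=10


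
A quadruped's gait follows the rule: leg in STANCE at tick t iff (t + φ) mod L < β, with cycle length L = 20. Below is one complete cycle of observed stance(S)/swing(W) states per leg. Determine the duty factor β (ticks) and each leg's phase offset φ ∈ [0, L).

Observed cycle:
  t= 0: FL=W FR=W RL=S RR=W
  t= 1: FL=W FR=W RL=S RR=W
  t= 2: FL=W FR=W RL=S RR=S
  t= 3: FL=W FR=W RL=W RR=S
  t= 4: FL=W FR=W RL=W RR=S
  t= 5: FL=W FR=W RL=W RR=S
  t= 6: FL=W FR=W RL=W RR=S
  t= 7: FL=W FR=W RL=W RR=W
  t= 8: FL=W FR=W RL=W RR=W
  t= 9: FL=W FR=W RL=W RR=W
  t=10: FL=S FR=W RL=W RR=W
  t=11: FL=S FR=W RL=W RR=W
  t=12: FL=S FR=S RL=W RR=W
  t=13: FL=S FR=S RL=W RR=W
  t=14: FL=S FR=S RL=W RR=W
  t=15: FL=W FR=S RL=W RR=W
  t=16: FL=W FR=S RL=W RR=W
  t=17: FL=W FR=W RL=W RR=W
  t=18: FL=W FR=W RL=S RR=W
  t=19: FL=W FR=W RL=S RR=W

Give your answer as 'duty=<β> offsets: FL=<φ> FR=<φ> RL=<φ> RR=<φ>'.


duty=5 offsets: FL=10 FR=8 RL=2 RR=18

duty β = stance ticks per leg = 5
FL: stance ticks = 5; W→S at t=10 → φ=10
FR: stance ticks = 5; W→S at t=12 → φ=8
RL: stance ticks = 5; W→S at t=18 → φ=2
RR: stance ticks = 5; W→S at t=2 → φ=18


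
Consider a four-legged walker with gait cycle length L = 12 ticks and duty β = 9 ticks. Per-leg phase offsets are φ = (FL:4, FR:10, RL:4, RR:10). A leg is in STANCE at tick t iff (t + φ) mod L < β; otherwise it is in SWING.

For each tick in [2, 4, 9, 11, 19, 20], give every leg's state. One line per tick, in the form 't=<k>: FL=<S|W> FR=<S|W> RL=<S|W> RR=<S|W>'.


t=2: phase=(6,0,6,0) vs β=9 → FL=S FR=S RL=S RR=S
t=4: phase=(8,2,8,2) vs β=9 → FL=S FR=S RL=S RR=S
t=9: phase=(1,7,1,7) vs β=9 → FL=S FR=S RL=S RR=S
t=11: phase=(3,9,3,9) vs β=9 → FL=S FR=W RL=S RR=W
t=19: phase=(11,5,11,5) vs β=9 → FL=W FR=S RL=W RR=S
t=20: phase=(0,6,0,6) vs β=9 → FL=S FR=S RL=S RR=S

t=2: FL=S FR=S RL=S RR=S
t=4: FL=S FR=S RL=S RR=S
t=9: FL=S FR=S RL=S RR=S
t=11: FL=S FR=W RL=S RR=W
t=19: FL=W FR=S RL=W RR=S
t=20: FL=S FR=S RL=S RR=S


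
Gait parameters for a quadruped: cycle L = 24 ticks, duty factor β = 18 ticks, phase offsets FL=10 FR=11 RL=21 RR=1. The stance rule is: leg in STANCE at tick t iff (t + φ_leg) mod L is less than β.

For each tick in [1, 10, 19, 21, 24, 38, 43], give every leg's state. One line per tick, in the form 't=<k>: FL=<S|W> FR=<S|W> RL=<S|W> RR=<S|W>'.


t=1: FL=S FR=S RL=W RR=S
t=10: FL=W FR=W RL=S RR=S
t=19: FL=S FR=S RL=S RR=W
t=21: FL=S FR=S RL=W RR=W
t=24: FL=S FR=S RL=W RR=S
t=38: FL=S FR=S RL=S RR=S
t=43: FL=S FR=S RL=S RR=W

t=1: phase=(11,12,22,2) vs β=18 → FL=S FR=S RL=W RR=S
t=10: phase=(20,21,7,11) vs β=18 → FL=W FR=W RL=S RR=S
t=19: phase=(5,6,16,20) vs β=18 → FL=S FR=S RL=S RR=W
t=21: phase=(7,8,18,22) vs β=18 → FL=S FR=S RL=W RR=W
t=24: phase=(10,11,21,1) vs β=18 → FL=S FR=S RL=W RR=S
t=38: phase=(0,1,11,15) vs β=18 → FL=S FR=S RL=S RR=S
t=43: phase=(5,6,16,20) vs β=18 → FL=S FR=S RL=S RR=W


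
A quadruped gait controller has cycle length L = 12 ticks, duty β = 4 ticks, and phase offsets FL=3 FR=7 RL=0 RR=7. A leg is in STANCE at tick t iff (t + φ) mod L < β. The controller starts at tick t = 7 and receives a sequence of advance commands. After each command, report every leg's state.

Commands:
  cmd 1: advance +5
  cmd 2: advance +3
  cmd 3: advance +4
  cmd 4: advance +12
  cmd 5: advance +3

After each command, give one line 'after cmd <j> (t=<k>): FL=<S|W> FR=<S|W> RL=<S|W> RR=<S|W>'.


after cmd 1 (t=12): FL=S FR=W RL=S RR=W
after cmd 2 (t=15): FL=W FR=W RL=S RR=W
after cmd 3 (t=19): FL=W FR=S RL=W RR=S
after cmd 4 (t=31): FL=W FR=S RL=W RR=S
after cmd 5 (t=34): FL=S FR=W RL=W RR=W

start t=7: FL=W FR=S RL=W RR=S
cmd 1: advance +5 → t=12, phase=(3,7,0,7) → FL=S FR=W RL=S RR=W
cmd 2: advance +3 → t=15, phase=(6,10,3,10) → FL=W FR=W RL=S RR=W
cmd 3: advance +4 → t=19, phase=(10,2,7,2) → FL=W FR=S RL=W RR=S
cmd 4: advance +12 → t=31, phase=(10,2,7,2) → FL=W FR=S RL=W RR=S
cmd 5: advance +3 → t=34, phase=(1,5,10,5) → FL=S FR=W RL=W RR=W


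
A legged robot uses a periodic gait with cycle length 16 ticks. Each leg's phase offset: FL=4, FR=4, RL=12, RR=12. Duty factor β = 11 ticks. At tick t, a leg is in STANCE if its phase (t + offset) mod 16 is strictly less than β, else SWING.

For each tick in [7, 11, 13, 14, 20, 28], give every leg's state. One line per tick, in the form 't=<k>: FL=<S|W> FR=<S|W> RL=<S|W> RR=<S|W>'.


t=7: FL=W FR=W RL=S RR=S
t=11: FL=W FR=W RL=S RR=S
t=13: FL=S FR=S RL=S RR=S
t=14: FL=S FR=S RL=S RR=S
t=20: FL=S FR=S RL=S RR=S
t=28: FL=S FR=S RL=S RR=S

t=7: phase=(11,11,3,3) vs β=11 → FL=W FR=W RL=S RR=S
t=11: phase=(15,15,7,7) vs β=11 → FL=W FR=W RL=S RR=S
t=13: phase=(1,1,9,9) vs β=11 → FL=S FR=S RL=S RR=S
t=14: phase=(2,2,10,10) vs β=11 → FL=S FR=S RL=S RR=S
t=20: phase=(8,8,0,0) vs β=11 → FL=S FR=S RL=S RR=S
t=28: phase=(0,0,8,8) vs β=11 → FL=S FR=S RL=S RR=S


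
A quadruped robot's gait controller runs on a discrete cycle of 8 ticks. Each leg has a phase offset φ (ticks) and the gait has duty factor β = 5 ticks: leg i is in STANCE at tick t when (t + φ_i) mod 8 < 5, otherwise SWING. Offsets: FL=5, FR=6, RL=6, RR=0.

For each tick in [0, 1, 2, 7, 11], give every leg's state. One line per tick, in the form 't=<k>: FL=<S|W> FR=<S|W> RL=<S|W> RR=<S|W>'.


t=0: FL=W FR=W RL=W RR=S
t=1: FL=W FR=W RL=W RR=S
t=2: FL=W FR=S RL=S RR=S
t=7: FL=S FR=W RL=W RR=W
t=11: FL=S FR=S RL=S RR=S

t=0: phase=(5,6,6,0) vs β=5 → FL=W FR=W RL=W RR=S
t=1: phase=(6,7,7,1) vs β=5 → FL=W FR=W RL=W RR=S
t=2: phase=(7,0,0,2) vs β=5 → FL=W FR=S RL=S RR=S
t=7: phase=(4,5,5,7) vs β=5 → FL=S FR=W RL=W RR=W
t=11: phase=(0,1,1,3) vs β=5 → FL=S FR=S RL=S RR=S


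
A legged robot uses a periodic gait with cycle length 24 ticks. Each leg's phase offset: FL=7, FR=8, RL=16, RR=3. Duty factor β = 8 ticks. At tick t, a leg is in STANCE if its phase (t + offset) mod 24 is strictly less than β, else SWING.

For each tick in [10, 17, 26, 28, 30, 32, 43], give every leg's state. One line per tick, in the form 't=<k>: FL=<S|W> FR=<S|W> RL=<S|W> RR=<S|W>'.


t=10: phase=(17,18,2,13) vs β=8 → FL=W FR=W RL=S RR=W
t=17: phase=(0,1,9,20) vs β=8 → FL=S FR=S RL=W RR=W
t=26: phase=(9,10,18,5) vs β=8 → FL=W FR=W RL=W RR=S
t=28: phase=(11,12,20,7) vs β=8 → FL=W FR=W RL=W RR=S
t=30: phase=(13,14,22,9) vs β=8 → FL=W FR=W RL=W RR=W
t=32: phase=(15,16,0,11) vs β=8 → FL=W FR=W RL=S RR=W
t=43: phase=(2,3,11,22) vs β=8 → FL=S FR=S RL=W RR=W

t=10: FL=W FR=W RL=S RR=W
t=17: FL=S FR=S RL=W RR=W
t=26: FL=W FR=W RL=W RR=S
t=28: FL=W FR=W RL=W RR=S
t=30: FL=W FR=W RL=W RR=W
t=32: FL=W FR=W RL=S RR=W
t=43: FL=S FR=S RL=W RR=W


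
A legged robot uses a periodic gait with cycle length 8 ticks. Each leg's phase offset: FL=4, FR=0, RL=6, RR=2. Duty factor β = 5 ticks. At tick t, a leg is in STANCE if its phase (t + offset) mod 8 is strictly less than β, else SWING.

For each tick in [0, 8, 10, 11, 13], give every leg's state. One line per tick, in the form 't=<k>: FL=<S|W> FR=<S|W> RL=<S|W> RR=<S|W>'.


t=0: phase=(4,0,6,2) vs β=5 → FL=S FR=S RL=W RR=S
t=8: phase=(4,0,6,2) vs β=5 → FL=S FR=S RL=W RR=S
t=10: phase=(6,2,0,4) vs β=5 → FL=W FR=S RL=S RR=S
t=11: phase=(7,3,1,5) vs β=5 → FL=W FR=S RL=S RR=W
t=13: phase=(1,5,3,7) vs β=5 → FL=S FR=W RL=S RR=W

t=0: FL=S FR=S RL=W RR=S
t=8: FL=S FR=S RL=W RR=S
t=10: FL=W FR=S RL=S RR=S
t=11: FL=W FR=S RL=S RR=W
t=13: FL=S FR=W RL=S RR=W


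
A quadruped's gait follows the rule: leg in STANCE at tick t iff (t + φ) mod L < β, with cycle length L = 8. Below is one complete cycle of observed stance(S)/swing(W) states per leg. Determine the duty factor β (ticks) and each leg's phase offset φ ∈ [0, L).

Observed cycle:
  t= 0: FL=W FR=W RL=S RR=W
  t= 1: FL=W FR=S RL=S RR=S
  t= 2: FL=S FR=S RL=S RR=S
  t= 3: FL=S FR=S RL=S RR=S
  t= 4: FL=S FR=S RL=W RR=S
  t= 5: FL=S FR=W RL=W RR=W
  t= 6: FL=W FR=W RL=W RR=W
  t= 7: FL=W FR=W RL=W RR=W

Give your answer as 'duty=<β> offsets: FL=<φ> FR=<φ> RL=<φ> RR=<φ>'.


duty β = stance ticks per leg = 4
FL: stance ticks = 4; W→S at t=2 → φ=6
FR: stance ticks = 4; W→S at t=1 → φ=7
RL: stance ticks = 4; W→S at t=0 → φ=0
RR: stance ticks = 4; W→S at t=1 → φ=7

duty=4 offsets: FL=6 FR=7 RL=0 RR=7


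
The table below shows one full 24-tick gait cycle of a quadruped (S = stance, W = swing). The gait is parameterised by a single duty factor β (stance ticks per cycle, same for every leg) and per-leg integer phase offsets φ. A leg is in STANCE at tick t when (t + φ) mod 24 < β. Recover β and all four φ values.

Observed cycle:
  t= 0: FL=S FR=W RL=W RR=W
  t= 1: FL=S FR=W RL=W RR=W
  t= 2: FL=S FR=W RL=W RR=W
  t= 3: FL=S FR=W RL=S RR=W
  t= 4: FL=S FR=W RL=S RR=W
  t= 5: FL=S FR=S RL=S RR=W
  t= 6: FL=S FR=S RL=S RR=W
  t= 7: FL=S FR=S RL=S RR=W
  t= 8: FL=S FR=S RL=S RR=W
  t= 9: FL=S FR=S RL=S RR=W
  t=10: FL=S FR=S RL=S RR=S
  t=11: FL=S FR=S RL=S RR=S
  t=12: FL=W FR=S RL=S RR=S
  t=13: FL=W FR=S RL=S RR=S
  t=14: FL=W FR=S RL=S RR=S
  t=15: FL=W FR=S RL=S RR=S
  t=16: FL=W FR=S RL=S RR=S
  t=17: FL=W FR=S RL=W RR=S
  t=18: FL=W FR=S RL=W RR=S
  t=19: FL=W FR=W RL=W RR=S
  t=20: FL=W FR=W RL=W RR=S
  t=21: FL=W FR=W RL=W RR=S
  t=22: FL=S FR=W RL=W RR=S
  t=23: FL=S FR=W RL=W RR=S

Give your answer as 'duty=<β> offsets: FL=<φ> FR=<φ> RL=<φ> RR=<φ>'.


duty=14 offsets: FL=2 FR=19 RL=21 RR=14

duty β = stance ticks per leg = 14
FL: stance ticks = 14; W→S at t=22 → φ=2
FR: stance ticks = 14; W→S at t=5 → φ=19
RL: stance ticks = 14; W→S at t=3 → φ=21
RR: stance ticks = 14; W→S at t=10 → φ=14


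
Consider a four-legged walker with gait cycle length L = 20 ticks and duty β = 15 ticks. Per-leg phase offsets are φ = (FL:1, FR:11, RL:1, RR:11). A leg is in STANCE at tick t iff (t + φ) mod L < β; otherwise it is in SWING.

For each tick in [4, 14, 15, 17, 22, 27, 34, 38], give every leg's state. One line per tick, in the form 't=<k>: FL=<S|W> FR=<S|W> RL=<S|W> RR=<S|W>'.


t=4: phase=(5,15,5,15) vs β=15 → FL=S FR=W RL=S RR=W
t=14: phase=(15,5,15,5) vs β=15 → FL=W FR=S RL=W RR=S
t=15: phase=(16,6,16,6) vs β=15 → FL=W FR=S RL=W RR=S
t=17: phase=(18,8,18,8) vs β=15 → FL=W FR=S RL=W RR=S
t=22: phase=(3,13,3,13) vs β=15 → FL=S FR=S RL=S RR=S
t=27: phase=(8,18,8,18) vs β=15 → FL=S FR=W RL=S RR=W
t=34: phase=(15,5,15,5) vs β=15 → FL=W FR=S RL=W RR=S
t=38: phase=(19,9,19,9) vs β=15 → FL=W FR=S RL=W RR=S

t=4: FL=S FR=W RL=S RR=W
t=14: FL=W FR=S RL=W RR=S
t=15: FL=W FR=S RL=W RR=S
t=17: FL=W FR=S RL=W RR=S
t=22: FL=S FR=S RL=S RR=S
t=27: FL=S FR=W RL=S RR=W
t=34: FL=W FR=S RL=W RR=S
t=38: FL=W FR=S RL=W RR=S


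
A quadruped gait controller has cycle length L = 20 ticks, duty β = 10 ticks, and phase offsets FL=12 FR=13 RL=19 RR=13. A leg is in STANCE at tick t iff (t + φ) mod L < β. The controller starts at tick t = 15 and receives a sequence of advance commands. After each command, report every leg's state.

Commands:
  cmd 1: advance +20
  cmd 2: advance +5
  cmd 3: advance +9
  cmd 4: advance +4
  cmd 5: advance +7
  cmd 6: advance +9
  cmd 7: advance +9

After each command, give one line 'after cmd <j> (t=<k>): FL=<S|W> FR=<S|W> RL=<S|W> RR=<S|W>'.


after cmd 1 (t=35): FL=S FR=S RL=W RR=S
after cmd 2 (t=40): FL=W FR=W RL=W RR=W
after cmd 3 (t=49): FL=S FR=S RL=S RR=S
after cmd 4 (t=53): FL=S FR=S RL=W RR=S
after cmd 5 (t=60): FL=W FR=W RL=W RR=W
after cmd 6 (t=69): FL=S FR=S RL=S RR=S
after cmd 7 (t=78): FL=W FR=W RL=W RR=W

start t=15: FL=S FR=S RL=W RR=S
cmd 1: advance +20 → t=35, phase=(7,8,14,8) → FL=S FR=S RL=W RR=S
cmd 2: advance +5 → t=40, phase=(12,13,19,13) → FL=W FR=W RL=W RR=W
cmd 3: advance +9 → t=49, phase=(1,2,8,2) → FL=S FR=S RL=S RR=S
cmd 4: advance +4 → t=53, phase=(5,6,12,6) → FL=S FR=S RL=W RR=S
cmd 5: advance +7 → t=60, phase=(12,13,19,13) → FL=W FR=W RL=W RR=W
cmd 6: advance +9 → t=69, phase=(1,2,8,2) → FL=S FR=S RL=S RR=S
cmd 7: advance +9 → t=78, phase=(10,11,17,11) → FL=W FR=W RL=W RR=W


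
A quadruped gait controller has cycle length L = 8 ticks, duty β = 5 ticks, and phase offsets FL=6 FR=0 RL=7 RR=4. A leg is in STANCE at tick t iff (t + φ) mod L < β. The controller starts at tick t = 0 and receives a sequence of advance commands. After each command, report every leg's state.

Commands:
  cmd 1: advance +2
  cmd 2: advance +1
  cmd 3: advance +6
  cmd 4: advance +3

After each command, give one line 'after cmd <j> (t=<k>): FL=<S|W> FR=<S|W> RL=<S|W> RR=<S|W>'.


start t=0: FL=W FR=S RL=W RR=S
cmd 1: advance +2 → t=2, phase=(0,2,1,6) → FL=S FR=S RL=S RR=W
cmd 2: advance +1 → t=3, phase=(1,3,2,7) → FL=S FR=S RL=S RR=W
cmd 3: advance +6 → t=9, phase=(7,1,0,5) → FL=W FR=S RL=S RR=W
cmd 4: advance +3 → t=12, phase=(2,4,3,0) → FL=S FR=S RL=S RR=S

after cmd 1 (t=2): FL=S FR=S RL=S RR=W
after cmd 2 (t=3): FL=S FR=S RL=S RR=W
after cmd 3 (t=9): FL=W FR=S RL=S RR=W
after cmd 4 (t=12): FL=S FR=S RL=S RR=S


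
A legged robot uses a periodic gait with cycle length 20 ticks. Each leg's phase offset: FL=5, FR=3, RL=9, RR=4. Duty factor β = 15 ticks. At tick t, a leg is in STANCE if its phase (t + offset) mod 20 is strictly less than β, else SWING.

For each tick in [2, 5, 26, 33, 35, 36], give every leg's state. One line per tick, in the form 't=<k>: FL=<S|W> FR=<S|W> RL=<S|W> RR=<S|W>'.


t=2: phase=(7,5,11,6) vs β=15 → FL=S FR=S RL=S RR=S
t=5: phase=(10,8,14,9) vs β=15 → FL=S FR=S RL=S RR=S
t=26: phase=(11,9,15,10) vs β=15 → FL=S FR=S RL=W RR=S
t=33: phase=(18,16,2,17) vs β=15 → FL=W FR=W RL=S RR=W
t=35: phase=(0,18,4,19) vs β=15 → FL=S FR=W RL=S RR=W
t=36: phase=(1,19,5,0) vs β=15 → FL=S FR=W RL=S RR=S

t=2: FL=S FR=S RL=S RR=S
t=5: FL=S FR=S RL=S RR=S
t=26: FL=S FR=S RL=W RR=S
t=33: FL=W FR=W RL=S RR=W
t=35: FL=S FR=W RL=S RR=W
t=36: FL=S FR=W RL=S RR=S


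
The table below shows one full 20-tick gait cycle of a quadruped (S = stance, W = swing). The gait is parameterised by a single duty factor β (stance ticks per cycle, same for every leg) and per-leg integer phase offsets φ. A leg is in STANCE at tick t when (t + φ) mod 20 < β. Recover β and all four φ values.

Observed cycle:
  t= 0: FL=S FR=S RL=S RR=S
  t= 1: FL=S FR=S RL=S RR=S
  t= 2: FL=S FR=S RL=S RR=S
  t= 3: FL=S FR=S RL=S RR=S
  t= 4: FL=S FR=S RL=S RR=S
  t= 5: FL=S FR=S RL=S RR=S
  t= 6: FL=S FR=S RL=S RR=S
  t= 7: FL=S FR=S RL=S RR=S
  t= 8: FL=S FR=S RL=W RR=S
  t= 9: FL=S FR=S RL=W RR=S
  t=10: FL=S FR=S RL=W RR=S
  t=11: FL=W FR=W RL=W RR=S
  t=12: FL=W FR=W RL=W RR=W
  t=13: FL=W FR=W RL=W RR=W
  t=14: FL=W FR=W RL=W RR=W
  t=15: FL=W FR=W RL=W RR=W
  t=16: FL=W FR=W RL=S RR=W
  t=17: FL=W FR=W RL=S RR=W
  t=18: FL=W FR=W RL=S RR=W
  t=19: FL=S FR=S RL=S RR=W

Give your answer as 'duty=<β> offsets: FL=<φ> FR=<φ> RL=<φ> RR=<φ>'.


duty=12 offsets: FL=1 FR=1 RL=4 RR=0

duty β = stance ticks per leg = 12
FL: stance ticks = 12; W→S at t=19 → φ=1
FR: stance ticks = 12; W→S at t=19 → φ=1
RL: stance ticks = 12; W→S at t=16 → φ=4
RR: stance ticks = 12; W→S at t=0 → φ=0


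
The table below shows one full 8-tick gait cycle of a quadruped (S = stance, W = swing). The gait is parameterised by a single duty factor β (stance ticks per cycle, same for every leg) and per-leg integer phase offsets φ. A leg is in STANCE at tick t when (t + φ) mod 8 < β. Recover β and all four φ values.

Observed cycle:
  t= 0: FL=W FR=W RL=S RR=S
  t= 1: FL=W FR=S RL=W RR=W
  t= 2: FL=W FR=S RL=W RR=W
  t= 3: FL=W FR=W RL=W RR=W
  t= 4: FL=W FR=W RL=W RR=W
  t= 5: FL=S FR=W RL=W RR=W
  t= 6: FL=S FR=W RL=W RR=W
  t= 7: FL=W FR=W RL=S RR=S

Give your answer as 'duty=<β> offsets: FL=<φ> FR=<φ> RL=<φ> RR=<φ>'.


duty β = stance ticks per leg = 2
FL: stance ticks = 2; W→S at t=5 → φ=3
FR: stance ticks = 2; W→S at t=1 → φ=7
RL: stance ticks = 2; W→S at t=7 → φ=1
RR: stance ticks = 2; W→S at t=7 → φ=1

duty=2 offsets: FL=3 FR=7 RL=1 RR=1


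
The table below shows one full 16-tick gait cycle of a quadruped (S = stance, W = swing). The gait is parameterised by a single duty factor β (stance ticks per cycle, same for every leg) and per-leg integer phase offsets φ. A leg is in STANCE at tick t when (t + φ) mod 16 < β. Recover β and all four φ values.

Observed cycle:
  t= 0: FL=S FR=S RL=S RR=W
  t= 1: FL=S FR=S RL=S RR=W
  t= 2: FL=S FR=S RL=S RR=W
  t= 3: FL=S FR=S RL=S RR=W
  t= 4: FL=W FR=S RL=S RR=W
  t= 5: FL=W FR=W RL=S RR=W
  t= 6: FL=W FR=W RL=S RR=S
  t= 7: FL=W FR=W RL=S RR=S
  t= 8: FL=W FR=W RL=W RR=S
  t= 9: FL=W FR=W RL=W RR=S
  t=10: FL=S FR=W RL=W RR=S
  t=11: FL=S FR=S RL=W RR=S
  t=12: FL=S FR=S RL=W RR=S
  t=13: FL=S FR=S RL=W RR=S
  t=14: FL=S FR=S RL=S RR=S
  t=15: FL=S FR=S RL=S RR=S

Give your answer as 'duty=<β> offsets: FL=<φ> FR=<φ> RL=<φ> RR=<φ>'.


duty=10 offsets: FL=6 FR=5 RL=2 RR=10

duty β = stance ticks per leg = 10
FL: stance ticks = 10; W→S at t=10 → φ=6
FR: stance ticks = 10; W→S at t=11 → φ=5
RL: stance ticks = 10; W→S at t=14 → φ=2
RR: stance ticks = 10; W→S at t=6 → φ=10


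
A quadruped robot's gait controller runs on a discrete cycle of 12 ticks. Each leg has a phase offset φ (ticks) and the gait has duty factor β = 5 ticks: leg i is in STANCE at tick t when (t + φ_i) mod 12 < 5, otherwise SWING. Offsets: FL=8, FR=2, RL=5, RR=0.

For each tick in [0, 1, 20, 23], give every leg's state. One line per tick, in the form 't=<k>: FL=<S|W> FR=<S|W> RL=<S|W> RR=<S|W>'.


t=0: FL=W FR=S RL=W RR=S
t=1: FL=W FR=S RL=W RR=S
t=20: FL=S FR=W RL=S RR=W
t=23: FL=W FR=S RL=S RR=W

t=0: phase=(8,2,5,0) vs β=5 → FL=W FR=S RL=W RR=S
t=1: phase=(9,3,6,1) vs β=5 → FL=W FR=S RL=W RR=S
t=20: phase=(4,10,1,8) vs β=5 → FL=S FR=W RL=S RR=W
t=23: phase=(7,1,4,11) vs β=5 → FL=W FR=S RL=S RR=W


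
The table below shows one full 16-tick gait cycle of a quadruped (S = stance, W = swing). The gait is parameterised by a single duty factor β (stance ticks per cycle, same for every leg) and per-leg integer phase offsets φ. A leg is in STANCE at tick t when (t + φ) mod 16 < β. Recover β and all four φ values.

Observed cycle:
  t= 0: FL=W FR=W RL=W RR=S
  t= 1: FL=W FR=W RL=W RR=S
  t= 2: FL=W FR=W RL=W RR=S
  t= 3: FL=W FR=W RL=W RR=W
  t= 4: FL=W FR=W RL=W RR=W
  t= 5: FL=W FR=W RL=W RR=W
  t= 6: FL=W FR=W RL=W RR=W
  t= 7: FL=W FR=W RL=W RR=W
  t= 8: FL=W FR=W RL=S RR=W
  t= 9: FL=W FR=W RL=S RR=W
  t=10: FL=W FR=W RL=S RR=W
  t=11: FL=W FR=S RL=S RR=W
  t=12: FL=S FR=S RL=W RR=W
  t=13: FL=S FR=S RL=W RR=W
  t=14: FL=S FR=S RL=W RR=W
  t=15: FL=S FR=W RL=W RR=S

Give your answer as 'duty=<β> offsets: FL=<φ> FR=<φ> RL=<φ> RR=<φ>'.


duty β = stance ticks per leg = 4
FL: stance ticks = 4; W→S at t=12 → φ=4
FR: stance ticks = 4; W→S at t=11 → φ=5
RL: stance ticks = 4; W→S at t=8 → φ=8
RR: stance ticks = 4; W→S at t=15 → φ=1

duty=4 offsets: FL=4 FR=5 RL=8 RR=1


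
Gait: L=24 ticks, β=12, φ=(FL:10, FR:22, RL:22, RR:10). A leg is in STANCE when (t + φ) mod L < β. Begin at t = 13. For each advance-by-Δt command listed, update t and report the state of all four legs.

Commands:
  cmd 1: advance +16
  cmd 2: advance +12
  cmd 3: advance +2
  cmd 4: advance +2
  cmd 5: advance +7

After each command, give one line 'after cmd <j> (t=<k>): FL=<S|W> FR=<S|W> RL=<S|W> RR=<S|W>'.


after cmd 1 (t=29): FL=W FR=S RL=S RR=W
after cmd 2 (t=41): FL=S FR=W RL=W RR=S
after cmd 3 (t=43): FL=S FR=W RL=W RR=S
after cmd 4 (t=45): FL=S FR=W RL=W RR=S
after cmd 5 (t=52): FL=W FR=S RL=S RR=W

start t=13: FL=W FR=S RL=S RR=W
cmd 1: advance +16 → t=29, phase=(15,3,3,15) → FL=W FR=S RL=S RR=W
cmd 2: advance +12 → t=41, phase=(3,15,15,3) → FL=S FR=W RL=W RR=S
cmd 3: advance +2 → t=43, phase=(5,17,17,5) → FL=S FR=W RL=W RR=S
cmd 4: advance +2 → t=45, phase=(7,19,19,7) → FL=S FR=W RL=W RR=S
cmd 5: advance +7 → t=52, phase=(14,2,2,14) → FL=W FR=S RL=S RR=W


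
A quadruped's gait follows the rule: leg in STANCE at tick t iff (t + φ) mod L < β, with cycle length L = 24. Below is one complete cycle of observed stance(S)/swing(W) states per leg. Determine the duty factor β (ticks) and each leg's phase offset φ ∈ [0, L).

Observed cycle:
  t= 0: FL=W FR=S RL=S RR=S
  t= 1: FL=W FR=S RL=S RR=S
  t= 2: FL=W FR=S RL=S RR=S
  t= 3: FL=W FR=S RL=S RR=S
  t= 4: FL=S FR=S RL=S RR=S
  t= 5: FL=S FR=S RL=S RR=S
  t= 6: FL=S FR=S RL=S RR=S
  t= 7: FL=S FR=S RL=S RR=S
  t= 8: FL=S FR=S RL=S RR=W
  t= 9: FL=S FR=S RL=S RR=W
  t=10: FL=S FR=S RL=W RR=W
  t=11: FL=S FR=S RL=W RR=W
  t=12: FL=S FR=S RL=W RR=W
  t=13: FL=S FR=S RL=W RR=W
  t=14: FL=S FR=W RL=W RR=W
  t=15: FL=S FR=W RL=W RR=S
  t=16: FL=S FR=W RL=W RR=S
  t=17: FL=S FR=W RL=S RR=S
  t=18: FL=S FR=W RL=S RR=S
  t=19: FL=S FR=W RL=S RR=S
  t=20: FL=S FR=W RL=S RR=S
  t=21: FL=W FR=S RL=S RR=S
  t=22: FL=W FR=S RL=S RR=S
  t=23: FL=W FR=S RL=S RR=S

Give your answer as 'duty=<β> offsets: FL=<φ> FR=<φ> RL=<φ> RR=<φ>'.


duty β = stance ticks per leg = 17
FL: stance ticks = 17; W→S at t=4 → φ=20
FR: stance ticks = 17; W→S at t=21 → φ=3
RL: stance ticks = 17; W→S at t=17 → φ=7
RR: stance ticks = 17; W→S at t=15 → φ=9

duty=17 offsets: FL=20 FR=3 RL=7 RR=9


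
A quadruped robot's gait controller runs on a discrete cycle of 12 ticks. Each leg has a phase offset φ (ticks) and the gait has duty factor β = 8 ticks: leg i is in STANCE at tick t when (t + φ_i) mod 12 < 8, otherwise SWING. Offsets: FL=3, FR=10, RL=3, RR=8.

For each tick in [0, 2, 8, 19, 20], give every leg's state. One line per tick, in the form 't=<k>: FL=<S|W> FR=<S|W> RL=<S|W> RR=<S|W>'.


t=0: FL=S FR=W RL=S RR=W
t=2: FL=S FR=S RL=S RR=W
t=8: FL=W FR=S RL=W RR=S
t=19: FL=W FR=S RL=W RR=S
t=20: FL=W FR=S RL=W RR=S

t=0: phase=(3,10,3,8) vs β=8 → FL=S FR=W RL=S RR=W
t=2: phase=(5,0,5,10) vs β=8 → FL=S FR=S RL=S RR=W
t=8: phase=(11,6,11,4) vs β=8 → FL=W FR=S RL=W RR=S
t=19: phase=(10,5,10,3) vs β=8 → FL=W FR=S RL=W RR=S
t=20: phase=(11,6,11,4) vs β=8 → FL=W FR=S RL=W RR=S
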